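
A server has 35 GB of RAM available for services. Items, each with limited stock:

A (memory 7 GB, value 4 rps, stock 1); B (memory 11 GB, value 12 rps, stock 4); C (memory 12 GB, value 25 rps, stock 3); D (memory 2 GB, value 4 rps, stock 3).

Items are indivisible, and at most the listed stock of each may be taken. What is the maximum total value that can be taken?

62 rps

Top feasible selections:
- 2×C + 3×D: memory 30, value 62
- 1×B + 2×C: memory 35, value 62
Best: 62 rps.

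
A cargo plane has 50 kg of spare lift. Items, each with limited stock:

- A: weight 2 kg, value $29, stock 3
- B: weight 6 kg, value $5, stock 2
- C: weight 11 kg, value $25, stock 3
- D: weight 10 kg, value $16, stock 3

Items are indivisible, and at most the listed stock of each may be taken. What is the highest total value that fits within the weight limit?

Best selections within weight 50 and stock limits:
- 3×A + 3×C + 1×D: weight 49, value 178
- 3×A + 2×C + 2×D: weight 48, value 169
Best: $178.

$178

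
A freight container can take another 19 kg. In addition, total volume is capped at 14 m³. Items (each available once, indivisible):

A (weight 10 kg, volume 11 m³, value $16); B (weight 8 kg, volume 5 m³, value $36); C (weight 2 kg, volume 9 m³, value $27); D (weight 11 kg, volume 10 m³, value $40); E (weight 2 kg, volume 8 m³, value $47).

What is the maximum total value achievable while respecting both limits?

$83

Feasible sets respecting both limits:
- B+E: weight 10, volume 13, value 83
- B+C: weight 10, volume 14, value 63
- E: weight 2, volume 8, value 47
Best: $83.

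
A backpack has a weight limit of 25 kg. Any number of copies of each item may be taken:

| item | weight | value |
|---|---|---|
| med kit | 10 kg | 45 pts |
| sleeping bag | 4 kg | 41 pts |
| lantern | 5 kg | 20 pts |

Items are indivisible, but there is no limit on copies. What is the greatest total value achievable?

246 pts

Best value-per-unit is sleeping bag at 41/4, and filling with it alone uses weight 6×4=24. No mix of the others beats 6×41 = 246.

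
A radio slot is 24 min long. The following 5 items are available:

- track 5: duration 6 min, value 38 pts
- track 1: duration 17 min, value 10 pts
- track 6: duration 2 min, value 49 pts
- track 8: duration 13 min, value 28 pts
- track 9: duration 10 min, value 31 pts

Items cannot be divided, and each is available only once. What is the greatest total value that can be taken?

Check high-value combinations within 24 min:
- track 5+track 6+track 9: duration 6+2+10=18, value 38+49+31=118
- track 5+track 6+track 8: duration 6+2+13=21, value 38+49+28=115
- track 5+track 6: duration 6+2=8, value 38+49=87
- track 6+track 9: duration 2+10=12, value 49+31=80
- track 6+track 8: duration 2+13=15, value 49+28=77
Best: 118 pts.

118 pts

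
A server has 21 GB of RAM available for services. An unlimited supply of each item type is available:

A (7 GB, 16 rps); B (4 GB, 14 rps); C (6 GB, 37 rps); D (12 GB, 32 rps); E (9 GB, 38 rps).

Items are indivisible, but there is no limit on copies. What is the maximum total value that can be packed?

112 rps

Best value-per-unit is C at 37/6; filling with it alone gives 3×37 = 111.
Optimal mix: 2×C + 1×E → memory 21, value 112.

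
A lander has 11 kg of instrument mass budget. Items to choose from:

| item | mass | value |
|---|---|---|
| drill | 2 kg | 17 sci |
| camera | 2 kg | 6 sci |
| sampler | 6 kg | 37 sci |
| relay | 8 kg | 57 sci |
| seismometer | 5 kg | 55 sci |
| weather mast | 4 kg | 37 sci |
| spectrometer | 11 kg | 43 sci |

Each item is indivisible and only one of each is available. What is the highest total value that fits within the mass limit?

Check high-value combinations within 11 kg:
- drill+seismometer+weather mast: mass 2+5+4=11, value 17+55+37=109
- camera+seismometer+weather mast: mass 2+5+4=11, value 6+55+37=98
- seismometer+weather mast: mass 5+4=9, value 55+37=92
- sampler+seismometer: mass 6+5=11, value 37+55=92
- drill+camera+seismometer: mass 2+2+5=9, value 17+6+55=78
Best: 109 sci.

109 sci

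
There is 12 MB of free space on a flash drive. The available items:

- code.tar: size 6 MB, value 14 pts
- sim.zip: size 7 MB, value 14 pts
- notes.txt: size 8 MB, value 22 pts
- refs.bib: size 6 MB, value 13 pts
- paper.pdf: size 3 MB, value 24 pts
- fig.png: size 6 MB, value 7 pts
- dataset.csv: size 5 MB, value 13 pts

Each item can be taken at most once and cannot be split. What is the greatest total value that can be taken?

This is a 0/1 knapsack; check combinations near the capacity.
- notes.txt+paper.pdf: size 8+3=11, value 22+24=46
- code.tar+paper.pdf: size 6+3=9, value 14+24=38
- sim.zip+paper.pdf: size 7+3=10, value 14+24=38
- paper.pdf+dataset.csv: size 3+5=8, value 24+13=37
- refs.bib+paper.pdf: size 6+3=9, value 13+24=37
Best: 46 pts.

46 pts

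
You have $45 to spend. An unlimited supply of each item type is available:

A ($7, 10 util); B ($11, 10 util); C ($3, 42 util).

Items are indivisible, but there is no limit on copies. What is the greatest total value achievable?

630 util

Best value-per-unit is C at 42/3, and filling with it alone uses cost 15×3=45. No mix of the others beats 15×42 = 630.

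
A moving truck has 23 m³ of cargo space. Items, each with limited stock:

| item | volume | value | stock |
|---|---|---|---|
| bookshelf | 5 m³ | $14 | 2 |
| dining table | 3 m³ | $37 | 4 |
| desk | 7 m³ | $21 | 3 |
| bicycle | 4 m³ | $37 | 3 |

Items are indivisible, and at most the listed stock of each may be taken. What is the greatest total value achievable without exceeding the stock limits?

Best selections within volume 23 and stock limits:
- 4×dining table + 2×bicycle: volume 20, value 222
- 3×dining table + 3×bicycle: volume 21, value 222
- 4×dining table + 1×desk + 1×bicycle: volume 23, value 206
- 1×bookshelf + 4×dining table + 1×bicycle: volume 21, value 199
Best: $222.

$222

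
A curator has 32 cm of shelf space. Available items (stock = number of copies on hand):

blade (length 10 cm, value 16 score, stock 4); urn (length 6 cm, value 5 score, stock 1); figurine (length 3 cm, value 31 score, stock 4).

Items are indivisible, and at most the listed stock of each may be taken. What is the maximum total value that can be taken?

156 score

Top feasible selections:
- 2×blade + 4×figurine: length 32, value 156
- 1×blade + 1×urn + 4×figurine: length 28, value 145
- 1×blade + 4×figurine: length 22, value 140
Best: 156 score.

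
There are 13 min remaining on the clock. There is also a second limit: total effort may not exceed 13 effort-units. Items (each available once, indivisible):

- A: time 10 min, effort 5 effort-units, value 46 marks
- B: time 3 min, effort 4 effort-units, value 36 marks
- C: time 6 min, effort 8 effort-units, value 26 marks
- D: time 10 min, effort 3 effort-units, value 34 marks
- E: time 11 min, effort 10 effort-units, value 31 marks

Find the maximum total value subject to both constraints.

82 marks

Feasible sets respecting both limits:
- A+B: time 13, effort 9, value 82
- B+D: time 13, effort 7, value 70
- B+C: time 9, effort 12, value 62
- A: time 10, effort 5, value 46
Best: 82 marks.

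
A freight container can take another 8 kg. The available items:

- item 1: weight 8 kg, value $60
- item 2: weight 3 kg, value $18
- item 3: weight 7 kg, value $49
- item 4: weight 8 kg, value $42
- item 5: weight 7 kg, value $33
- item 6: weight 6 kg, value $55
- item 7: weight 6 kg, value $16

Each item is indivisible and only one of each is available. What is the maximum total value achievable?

Check high-value combinations within 8 kg:
- item 1: weight 8, value 60
- item 6: weight 6, value 55
- item 3: weight 7, value 49
- item 4: weight 8, value 42
Best: $60.

$60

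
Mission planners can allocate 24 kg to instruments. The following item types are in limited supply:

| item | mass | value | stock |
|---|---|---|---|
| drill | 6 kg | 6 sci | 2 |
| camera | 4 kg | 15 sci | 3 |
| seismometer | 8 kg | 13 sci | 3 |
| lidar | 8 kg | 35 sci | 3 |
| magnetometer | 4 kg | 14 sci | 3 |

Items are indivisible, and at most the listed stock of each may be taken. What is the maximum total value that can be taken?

105 sci

Top feasible selections:
- 3×lidar: mass 24, value 105
- 2×camera + 2×lidar: mass 24, value 100
- 1×camera + 2×lidar + 1×magnetometer: mass 24, value 99
- 2×lidar + 2×magnetometer: mass 24, value 98
Best: 105 sci.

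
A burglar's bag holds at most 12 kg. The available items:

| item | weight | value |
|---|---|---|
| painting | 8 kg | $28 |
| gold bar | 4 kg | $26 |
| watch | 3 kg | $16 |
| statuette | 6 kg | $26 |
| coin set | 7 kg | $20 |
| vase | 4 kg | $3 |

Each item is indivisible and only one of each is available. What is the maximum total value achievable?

This is a 0/1 knapsack; check combinations near the capacity.
- painting+gold bar: weight 8+4=12, value 28+26=54
- gold bar+statuette: weight 4+6=10, value 26+26=52
- gold bar+coin set: weight 4+7=11, value 26+20=46
- gold bar+watch+vase: weight 4+3+4=11, value 26+16+3=45
Best: $54.

$54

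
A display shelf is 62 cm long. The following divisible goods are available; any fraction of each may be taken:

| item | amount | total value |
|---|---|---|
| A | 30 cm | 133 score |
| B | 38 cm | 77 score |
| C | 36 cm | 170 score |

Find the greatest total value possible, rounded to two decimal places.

285.27

Take in order of value per unit:
- C (170/36 per unit): all 36 → value 170, running total 170.00
- A (133/30 per unit): 26 of 30 → value 26×133/30 = 115.2667, running total 285.27
Total 285.27.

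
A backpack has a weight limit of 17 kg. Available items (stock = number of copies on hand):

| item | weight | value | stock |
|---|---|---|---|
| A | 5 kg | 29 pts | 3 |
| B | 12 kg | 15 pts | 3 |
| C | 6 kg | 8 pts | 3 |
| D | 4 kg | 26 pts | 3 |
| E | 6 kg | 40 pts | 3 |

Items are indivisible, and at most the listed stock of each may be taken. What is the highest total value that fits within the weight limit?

109 pts

Top feasible selections:
- 1×A + 2×E: weight 17, value 109
- 1×A + 3×D: weight 17, value 107
- 1×D + 2×E: weight 16, value 106
Best: 109 pts.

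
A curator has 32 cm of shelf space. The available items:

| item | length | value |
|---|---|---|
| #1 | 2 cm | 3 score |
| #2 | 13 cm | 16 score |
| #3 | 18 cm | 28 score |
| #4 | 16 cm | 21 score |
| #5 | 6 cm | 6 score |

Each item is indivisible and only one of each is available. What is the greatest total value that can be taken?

This is a 0/1 knapsack; check combinations near the capacity.
- #2+#3: length 13+18=31, value 16+28=44
- #1+#2+#4: length 2+13+16=31, value 3+16+21=40
- #1+#3+#5: length 2+18+6=26, value 3+28+6=37
- #2+#4: length 13+16=29, value 16+21=37
Best: 44 score.

44 score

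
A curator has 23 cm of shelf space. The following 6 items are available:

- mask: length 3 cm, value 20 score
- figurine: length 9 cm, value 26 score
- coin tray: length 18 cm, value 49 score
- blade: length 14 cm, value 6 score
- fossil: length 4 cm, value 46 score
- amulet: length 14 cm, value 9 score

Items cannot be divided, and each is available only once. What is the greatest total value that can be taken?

Check high-value combinations within 23 cm:
- coin tray+fossil: length 18+4=22, value 49+46=95
- mask+figurine+fossil: length 3+9+4=16, value 20+26+46=92
- mask+fossil+amulet: length 3+4+14=21, value 20+46+9=75
- figurine+fossil: length 9+4=13, value 26+46=72
- mask+blade+fossil: length 3+14+4=21, value 20+6+46=72
Best: 95 score.

95 score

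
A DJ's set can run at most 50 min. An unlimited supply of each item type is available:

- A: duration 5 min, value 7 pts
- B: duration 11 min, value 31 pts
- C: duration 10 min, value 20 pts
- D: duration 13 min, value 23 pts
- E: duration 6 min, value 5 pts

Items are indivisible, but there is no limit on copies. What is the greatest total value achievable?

Best value-per-unit is B at 31/11; filling with it alone gives 4×31 = 124.
Optimal mix: 1×A + 4×B → duration 49, value 131.

131 pts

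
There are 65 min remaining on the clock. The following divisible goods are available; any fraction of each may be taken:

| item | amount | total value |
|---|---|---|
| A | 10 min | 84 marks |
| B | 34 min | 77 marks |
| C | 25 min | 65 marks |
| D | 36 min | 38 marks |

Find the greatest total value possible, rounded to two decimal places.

Take in order of value per unit:
- A (84/10 per unit): all 10 → value 84, running total 84.00
- C (65/25 per unit): all 25 → value 65, running total 149.00
- B (77/34 per unit): 30 of 34 → value 30×77/34 = 67.9412, running total 216.94
Total 216.94.

216.94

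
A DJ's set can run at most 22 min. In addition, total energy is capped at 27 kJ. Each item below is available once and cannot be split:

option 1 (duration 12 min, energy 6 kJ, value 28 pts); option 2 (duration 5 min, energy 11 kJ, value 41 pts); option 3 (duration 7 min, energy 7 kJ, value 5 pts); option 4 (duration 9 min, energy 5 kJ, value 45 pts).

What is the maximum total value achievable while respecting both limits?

Feasible sets respecting both limits:
- option 2+option 3+option 4: duration 21, energy 23, value 91
- option 2+option 4: duration 14, energy 16, value 86
- option 1+option 4: duration 21, energy 11, value 73
- option 1+option 2: duration 17, energy 17, value 69
Best: 91 pts.

91 pts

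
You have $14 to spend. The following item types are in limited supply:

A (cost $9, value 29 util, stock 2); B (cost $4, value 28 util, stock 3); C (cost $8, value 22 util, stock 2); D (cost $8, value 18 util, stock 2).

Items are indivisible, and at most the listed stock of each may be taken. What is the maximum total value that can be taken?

Best selections within cost 14 and stock limits:
- 3×B: cost 12, value 84
- 1×A + 1×B: cost 13, value 57
Best: 84 util.

84 util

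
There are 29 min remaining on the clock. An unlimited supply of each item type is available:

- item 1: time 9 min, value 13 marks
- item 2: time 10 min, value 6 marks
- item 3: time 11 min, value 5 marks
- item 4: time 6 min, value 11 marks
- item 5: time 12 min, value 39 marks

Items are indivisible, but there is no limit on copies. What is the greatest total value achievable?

78 marks

Best value-per-unit is item 5 at 39/12, and filling with it alone uses time 2×12=24. No mix of the others beats 2×39 = 78.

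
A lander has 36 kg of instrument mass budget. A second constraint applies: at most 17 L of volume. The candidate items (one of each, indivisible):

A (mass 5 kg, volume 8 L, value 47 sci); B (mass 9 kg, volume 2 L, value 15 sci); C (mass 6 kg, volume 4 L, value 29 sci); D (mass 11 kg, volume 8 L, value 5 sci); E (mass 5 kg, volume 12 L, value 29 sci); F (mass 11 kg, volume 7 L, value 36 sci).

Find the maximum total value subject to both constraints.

98 sci

Feasible sets respecting both limits:
- A+B+F: mass 25, volume 17, value 98
- A+B+C: mass 20, volume 14, value 91
- A+F: mass 16, volume 15, value 83
- B+C+F: mass 26, volume 13, value 80
Best: 98 sci.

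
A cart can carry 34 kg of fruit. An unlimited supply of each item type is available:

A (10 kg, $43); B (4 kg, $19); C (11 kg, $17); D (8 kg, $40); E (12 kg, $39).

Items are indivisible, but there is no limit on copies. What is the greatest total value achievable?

Best value-per-unit is D at 40/8; filling with it alone gives 4×40 = 160.
Optimal mix: 1×A + 3×D → weight 34, value 163.

$163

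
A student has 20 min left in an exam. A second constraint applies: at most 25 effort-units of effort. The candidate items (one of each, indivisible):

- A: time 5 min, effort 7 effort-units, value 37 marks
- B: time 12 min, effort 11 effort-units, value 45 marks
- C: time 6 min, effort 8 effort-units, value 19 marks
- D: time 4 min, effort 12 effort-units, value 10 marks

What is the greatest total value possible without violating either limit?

Feasible sets respecting both limits:
- A+B: time 17, effort 18, value 82
- B+C: time 18, effort 19, value 64
- A+C: time 11, effort 15, value 56
- B+D: time 16, effort 23, value 55
Best: 82 marks.

82 marks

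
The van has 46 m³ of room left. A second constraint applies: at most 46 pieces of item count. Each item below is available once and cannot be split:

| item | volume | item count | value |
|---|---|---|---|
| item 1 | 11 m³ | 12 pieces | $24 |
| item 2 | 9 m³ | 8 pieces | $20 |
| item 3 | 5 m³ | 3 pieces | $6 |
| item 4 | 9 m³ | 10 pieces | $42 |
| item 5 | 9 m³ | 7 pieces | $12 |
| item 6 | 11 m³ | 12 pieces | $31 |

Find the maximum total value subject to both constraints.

$123

Feasible sets respecting both limits:
- item 1+item 2+item 3+item 4+item 6: volume 45, item count 45, value 123
- item 1+item 2+item 4+item 6: volume 40, item count 42, value 117
- item 1+item 3+item 4+item 5+item 6: volume 45, item count 44, value 115
Best: $123.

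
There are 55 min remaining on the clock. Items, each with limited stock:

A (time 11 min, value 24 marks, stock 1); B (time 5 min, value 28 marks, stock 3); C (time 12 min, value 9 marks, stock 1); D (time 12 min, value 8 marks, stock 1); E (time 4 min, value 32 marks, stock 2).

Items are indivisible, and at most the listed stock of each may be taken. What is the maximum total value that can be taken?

Best selections within time 55 and stock limits:
- 1×A + 3×B + 1×C + 2×E: time 46, value 181
- 1×A + 3×B + 1×D + 2×E: time 46, value 180
Best: 181 marks.

181 marks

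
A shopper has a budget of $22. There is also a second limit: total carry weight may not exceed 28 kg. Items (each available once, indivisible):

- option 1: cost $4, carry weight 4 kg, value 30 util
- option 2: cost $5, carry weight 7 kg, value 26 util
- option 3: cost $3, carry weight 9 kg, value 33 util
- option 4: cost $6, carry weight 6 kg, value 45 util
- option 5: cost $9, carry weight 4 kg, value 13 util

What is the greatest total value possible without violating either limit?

134 util

Feasible sets respecting both limits:
- option 1+option 2+option 3+option 4: cost 18, carry weight 26, value 134
- option 1+option 3+option 4+option 5: cost 22, carry weight 23, value 121
- option 1+option 3+option 4: cost 13, carry weight 19, value 108
Best: 134 util.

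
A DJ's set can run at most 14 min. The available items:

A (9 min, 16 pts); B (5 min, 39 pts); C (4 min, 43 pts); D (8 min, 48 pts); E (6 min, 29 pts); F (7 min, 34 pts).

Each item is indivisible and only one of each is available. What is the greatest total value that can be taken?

Check high-value combinations within 14 min:
- C+D: duration 4+8=12, value 43+48=91
- B+D: duration 5+8=13, value 39+48=87
- B+C: duration 5+4=9, value 39+43=82
- C+F: duration 4+7=11, value 43+34=77
- D+E: duration 8+6=14, value 48+29=77
Best: 91 pts.

91 pts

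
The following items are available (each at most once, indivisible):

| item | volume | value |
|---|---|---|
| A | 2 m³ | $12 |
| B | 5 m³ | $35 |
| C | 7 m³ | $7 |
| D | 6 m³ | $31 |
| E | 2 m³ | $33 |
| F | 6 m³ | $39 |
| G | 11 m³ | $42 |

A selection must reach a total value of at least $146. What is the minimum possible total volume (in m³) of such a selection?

21

Subsets with value ≥ 146, sorted by total volume:
- A+B+D+E+F: volume 21, value 150
- B+E+F+G: volume 24, value 149
- A+B+E+F+G: volume 26, value 161
- A+B+D+E+G: volume 26, value 153
Minimum volume: 21 m³.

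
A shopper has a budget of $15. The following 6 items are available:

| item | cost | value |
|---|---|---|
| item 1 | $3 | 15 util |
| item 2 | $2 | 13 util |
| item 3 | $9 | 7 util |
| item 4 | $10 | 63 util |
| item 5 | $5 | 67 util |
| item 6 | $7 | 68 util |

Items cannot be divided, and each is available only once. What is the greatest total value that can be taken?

150 util

Check high-value combinations within $15:
- item 1+item 5+item 6: cost 3+5+7=15, value 15+67+68=150
- item 2+item 5+item 6: cost 2+5+7=14, value 13+67+68=148
- item 5+item 6: cost 5+7=12, value 67+68=135
- item 4+item 5: cost 10+5=15, value 63+67=130
Best: 150 util.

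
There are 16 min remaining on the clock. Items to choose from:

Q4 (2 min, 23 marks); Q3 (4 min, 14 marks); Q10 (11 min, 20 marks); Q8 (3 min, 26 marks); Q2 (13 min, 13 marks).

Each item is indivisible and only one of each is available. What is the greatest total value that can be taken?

Check high-value combinations within 16 min:
- Q4+Q10+Q8: time 2+11+3=16, value 23+20+26=69
- Q4+Q3+Q8: time 2+4+3=9, value 23+14+26=63
- Q4+Q8: time 2+3=5, value 23+26=49
- Q10+Q8: time 11+3=14, value 20+26=46
Best: 69 marks.

69 marks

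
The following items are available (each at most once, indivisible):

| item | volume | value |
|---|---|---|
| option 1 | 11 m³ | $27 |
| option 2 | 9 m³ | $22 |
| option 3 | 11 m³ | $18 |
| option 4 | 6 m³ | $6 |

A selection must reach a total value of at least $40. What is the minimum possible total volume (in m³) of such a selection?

20

Subsets with value ≥ 40, sorted by total volume:
- option 1+option 2: volume 20, value 49
- option 2+option 3: volume 20, value 40
- option 1+option 3: volume 22, value 45
- option 1+option 2+option 4: volume 26, value 55
Minimum volume: 20 m³.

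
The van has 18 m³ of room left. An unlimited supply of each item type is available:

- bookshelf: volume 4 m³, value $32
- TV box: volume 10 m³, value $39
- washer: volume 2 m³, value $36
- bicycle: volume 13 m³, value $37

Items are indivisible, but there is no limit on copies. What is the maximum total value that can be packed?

$324

Best value-per-unit is washer at 36/2, and filling with it alone uses volume 9×2=18. No mix of the others beats 9×36 = 324.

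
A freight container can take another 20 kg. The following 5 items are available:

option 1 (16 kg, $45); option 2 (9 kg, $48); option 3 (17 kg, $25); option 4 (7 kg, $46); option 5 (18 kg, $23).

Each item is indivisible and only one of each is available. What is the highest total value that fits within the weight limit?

Check high-value combinations within 20 kg:
- option 2+option 4: weight 9+7=16, value 48+46=94
- option 2: weight 9, value 48
- option 4: weight 7, value 46
- option 1: weight 16, value 45
Best: $94.

$94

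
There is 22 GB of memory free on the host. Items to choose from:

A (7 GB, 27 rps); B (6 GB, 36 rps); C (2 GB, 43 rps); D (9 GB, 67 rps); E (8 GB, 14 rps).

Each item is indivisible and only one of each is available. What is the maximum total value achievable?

146 rps

This is a 0/1 knapsack; check combinations near the capacity.
- B+C+D: memory 6+2+9=17, value 36+43+67=146
- A+C+D: memory 7+2+9=18, value 27+43+67=137
- A+B+D: memory 7+6+9=22, value 27+36+67=130
Best: 146 rps.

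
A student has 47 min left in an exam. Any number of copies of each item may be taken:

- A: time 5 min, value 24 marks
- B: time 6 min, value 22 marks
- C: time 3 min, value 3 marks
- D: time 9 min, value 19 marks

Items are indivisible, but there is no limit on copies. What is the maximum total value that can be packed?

Best value-per-unit is A at 24/5, and filling with it alone uses time 9×5=45. No mix of the others beats 9×24 = 216.

216 marks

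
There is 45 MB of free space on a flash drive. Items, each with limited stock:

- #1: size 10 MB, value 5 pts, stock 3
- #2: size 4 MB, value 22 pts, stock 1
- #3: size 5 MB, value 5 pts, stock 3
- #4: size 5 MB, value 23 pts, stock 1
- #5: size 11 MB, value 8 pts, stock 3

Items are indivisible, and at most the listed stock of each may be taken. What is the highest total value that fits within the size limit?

Top feasible selections:
- 1×#1 + 1×#2 + 3×#3 + 1×#4 + 1×#5: size 45, value 73
- 1×#2 + 2×#3 + 1×#4 + 2×#5: size 41, value 71
- 2×#1 + 1×#2 + 3×#3 + 1×#4: size 44, value 70
- 1×#2 + 1×#4 + 3×#5: size 42, value 69
Best: 73 pts.

73 pts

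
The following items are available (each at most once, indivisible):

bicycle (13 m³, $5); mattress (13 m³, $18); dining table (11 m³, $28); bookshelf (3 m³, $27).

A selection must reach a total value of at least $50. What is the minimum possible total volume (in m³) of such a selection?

Subsets with value ≥ 50, sorted by total volume:
- dining table+bookshelf: volume 14, value 55
- mattress+dining table+bookshelf: volume 27, value 73
- bicycle+dining table+bookshelf: volume 27, value 60
Minimum volume: 14 m³.

14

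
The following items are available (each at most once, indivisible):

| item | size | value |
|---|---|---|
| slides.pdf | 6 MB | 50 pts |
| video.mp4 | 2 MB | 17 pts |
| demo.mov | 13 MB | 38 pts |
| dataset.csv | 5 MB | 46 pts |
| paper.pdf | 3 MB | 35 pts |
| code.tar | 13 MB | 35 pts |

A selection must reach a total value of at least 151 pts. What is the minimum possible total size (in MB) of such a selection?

26

Subsets with value ≥ 151, sorted by total size:
- slides.pdf+video.mp4+demo.mov+dataset.csv: size 26, value 151
- slides.pdf+demo.mov+dataset.csv+paper.pdf: size 27, value 169
- slides.pdf+dataset.csv+paper.pdf+code.tar: size 27, value 166
Minimum size: 26 MB.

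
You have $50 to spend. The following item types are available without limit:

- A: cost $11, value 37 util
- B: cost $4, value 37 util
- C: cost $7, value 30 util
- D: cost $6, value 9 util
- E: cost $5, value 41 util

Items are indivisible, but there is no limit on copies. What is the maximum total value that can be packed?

Best value-per-unit is B at 37/4; filling with it alone gives 12×37 = 444.
Optimal mix: 10×B + 2×E → cost 50, value 452.

452 util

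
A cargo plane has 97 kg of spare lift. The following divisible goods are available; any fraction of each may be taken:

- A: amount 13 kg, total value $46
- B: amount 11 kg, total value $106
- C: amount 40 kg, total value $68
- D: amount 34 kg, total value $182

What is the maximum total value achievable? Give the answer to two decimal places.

400.30

Take in order of value per unit:
- B (106/11 per unit): all 11 → value 106, running total 106.00
- D (182/34 per unit): all 34 → value 182, running total 288.00
- A (46/13 per unit): all 13 → value 46, running total 334.00
- C (68/40 per unit): 39 of 40 → value 39×68/40 = 66.3000, running total 400.30
Total 400.30.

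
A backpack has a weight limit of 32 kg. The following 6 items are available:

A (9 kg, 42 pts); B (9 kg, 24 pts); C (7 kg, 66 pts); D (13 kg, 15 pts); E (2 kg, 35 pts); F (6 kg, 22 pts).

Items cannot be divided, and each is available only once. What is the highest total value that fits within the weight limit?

167 pts

Check high-value combinations within 32 kg:
- A+B+C+E: weight 9+9+7+2=27, value 42+24+66+35=167
- A+C+E+F: weight 9+7+2+6=24, value 42+66+35+22=165
- A+C+D+E: weight 9+7+13+2=31, value 42+66+15+35=158
- A+B+C+F: weight 9+9+7+6=31, value 42+24+66+22=154
- B+C+E+F: weight 9+7+2+6=24, value 24+66+35+22=147
Best: 167 pts.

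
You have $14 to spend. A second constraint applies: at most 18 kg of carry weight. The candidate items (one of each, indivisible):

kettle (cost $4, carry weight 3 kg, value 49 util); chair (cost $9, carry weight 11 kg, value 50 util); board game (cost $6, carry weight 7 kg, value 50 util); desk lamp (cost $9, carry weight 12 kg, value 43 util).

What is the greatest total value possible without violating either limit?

Feasible sets respecting both limits:
- kettle+chair: cost 13, carry weight 14, value 99
- kettle+board game: cost 10, carry weight 10, value 99
- kettle+desk lamp: cost 13, carry weight 15, value 92
Best: 99 util.

99 util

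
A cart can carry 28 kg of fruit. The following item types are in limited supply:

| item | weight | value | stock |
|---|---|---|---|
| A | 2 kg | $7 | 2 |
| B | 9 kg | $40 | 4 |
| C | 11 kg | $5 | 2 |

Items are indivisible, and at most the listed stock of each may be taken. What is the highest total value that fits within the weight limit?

Top feasible selections:
- 3×B: weight 27, value 120
- 2×A + 2×B: weight 22, value 94
- 1×A + 2×B: weight 20, value 87
- 2×B: weight 18, value 80
Best: $120.

$120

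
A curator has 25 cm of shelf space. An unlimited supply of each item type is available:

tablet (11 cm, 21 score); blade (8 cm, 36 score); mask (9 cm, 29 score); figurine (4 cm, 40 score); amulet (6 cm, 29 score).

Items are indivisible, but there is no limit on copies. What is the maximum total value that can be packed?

Best value-per-unit is figurine at 40/4, and filling with it alone uses length 6×4=24. No mix of the others beats 6×40 = 240.

240 score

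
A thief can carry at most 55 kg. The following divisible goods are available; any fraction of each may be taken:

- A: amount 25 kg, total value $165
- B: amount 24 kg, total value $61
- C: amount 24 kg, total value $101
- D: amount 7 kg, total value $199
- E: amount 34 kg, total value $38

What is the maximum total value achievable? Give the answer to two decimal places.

460.79

Take in order of value per unit:
- D (199/7 per unit): all 7 → value 199, running total 199.00
- A (165/25 per unit): all 25 → value 165, running total 364.00
- C (101/24 per unit): 23 of 24 → value 23×101/24 = 96.7917, running total 460.79
Total 460.79.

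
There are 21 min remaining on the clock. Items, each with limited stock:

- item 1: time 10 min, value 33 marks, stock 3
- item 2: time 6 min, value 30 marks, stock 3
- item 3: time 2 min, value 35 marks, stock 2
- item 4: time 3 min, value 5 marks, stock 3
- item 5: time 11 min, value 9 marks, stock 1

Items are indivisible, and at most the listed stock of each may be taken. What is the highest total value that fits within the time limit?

135 marks

Top feasible selections:
- 2×item 2 + 2×item 3 + 1×item 4: time 19, value 135
- 1×item 1 + 1×item 2 + 2×item 3: time 20, value 133
- 2×item 2 + 2×item 3: time 16, value 130
Best: 135 marks.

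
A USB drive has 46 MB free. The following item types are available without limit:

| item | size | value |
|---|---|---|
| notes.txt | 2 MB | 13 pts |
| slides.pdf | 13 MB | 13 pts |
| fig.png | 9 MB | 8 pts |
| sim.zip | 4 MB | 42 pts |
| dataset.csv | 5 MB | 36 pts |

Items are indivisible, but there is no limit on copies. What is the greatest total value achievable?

475 pts

Best value-per-unit is sim.zip at 42/4; filling with it alone gives 11×42 = 462.
Optimal mix: 1×notes.txt + 11×sim.zip → size 46, value 475.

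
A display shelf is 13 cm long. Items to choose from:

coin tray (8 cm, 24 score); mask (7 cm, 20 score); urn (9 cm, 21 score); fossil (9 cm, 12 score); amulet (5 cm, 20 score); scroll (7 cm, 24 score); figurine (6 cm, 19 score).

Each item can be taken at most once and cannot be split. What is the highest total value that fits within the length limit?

This is a 0/1 knapsack; check combinations near the capacity.
- amulet+scroll: length 5+7=12, value 20+24=44
- coin tray+amulet: length 8+5=13, value 24+20=44
- scroll+figurine: length 7+6=13, value 24+19=43
Best: 44 score.

44 score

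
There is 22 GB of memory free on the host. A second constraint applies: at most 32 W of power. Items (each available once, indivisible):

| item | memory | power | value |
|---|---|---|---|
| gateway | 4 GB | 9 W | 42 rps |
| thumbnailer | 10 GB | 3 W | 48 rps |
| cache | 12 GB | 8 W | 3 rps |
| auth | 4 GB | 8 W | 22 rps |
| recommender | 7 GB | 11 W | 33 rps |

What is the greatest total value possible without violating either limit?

Feasible sets respecting both limits:
- gateway+thumbnailer+recommender: memory 21, power 23, value 123
- gateway+thumbnailer+auth: memory 18, power 20, value 112
- thumbnailer+auth+recommender: memory 21, power 22, value 103
- gateway+auth+recommender: memory 15, power 28, value 97
Best: 123 rps.

123 rps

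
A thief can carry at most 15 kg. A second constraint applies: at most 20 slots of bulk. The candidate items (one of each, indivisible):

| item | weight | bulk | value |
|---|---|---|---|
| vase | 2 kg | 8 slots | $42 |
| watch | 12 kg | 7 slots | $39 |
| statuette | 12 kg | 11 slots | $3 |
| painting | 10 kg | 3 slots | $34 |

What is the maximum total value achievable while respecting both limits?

$81

Feasible sets respecting both limits:
- vase+watch: weight 14, bulk 15, value 81
- vase+painting: weight 12, bulk 11, value 76
- vase+statuette: weight 14, bulk 19, value 45
Best: $81.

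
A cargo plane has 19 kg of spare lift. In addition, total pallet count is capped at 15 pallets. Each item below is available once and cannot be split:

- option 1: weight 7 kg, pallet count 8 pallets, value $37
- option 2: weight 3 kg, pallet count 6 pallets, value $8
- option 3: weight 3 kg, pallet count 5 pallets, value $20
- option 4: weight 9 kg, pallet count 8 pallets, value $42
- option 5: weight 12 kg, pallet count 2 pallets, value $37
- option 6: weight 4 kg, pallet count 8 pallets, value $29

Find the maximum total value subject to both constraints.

Feasible sets respecting both limits:
- option 3+option 5+option 6: weight 19, pallet count 15, value 86
- option 1+option 5: weight 19, pallet count 10, value 74
- option 5+option 6: weight 16, pallet count 10, value 66
- option 2+option 3+option 5: weight 18, pallet count 13, value 65
Best: $86.

$86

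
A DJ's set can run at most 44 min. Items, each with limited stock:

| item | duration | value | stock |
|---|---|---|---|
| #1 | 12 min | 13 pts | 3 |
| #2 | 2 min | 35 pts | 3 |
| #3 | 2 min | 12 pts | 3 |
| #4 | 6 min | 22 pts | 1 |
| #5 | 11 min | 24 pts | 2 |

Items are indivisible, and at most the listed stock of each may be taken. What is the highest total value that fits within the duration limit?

Best selections within duration 44 and stock limits:
- 3×#2 + 3×#3 + 1×#4 + 2×#5: duration 40, value 211
- 1×#1 + 3×#2 + 3×#3 + 1×#4 + 1×#5: duration 41, value 200
Best: 211 pts.

211 pts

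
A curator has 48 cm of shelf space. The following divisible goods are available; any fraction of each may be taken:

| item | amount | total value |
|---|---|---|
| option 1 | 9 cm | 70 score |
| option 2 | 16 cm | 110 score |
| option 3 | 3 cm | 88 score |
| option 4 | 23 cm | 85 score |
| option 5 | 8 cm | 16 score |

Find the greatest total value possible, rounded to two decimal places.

Take in order of value per unit:
- option 3 (88/3 per unit): all 3 → value 88, running total 88.00
- option 1 (70/9 per unit): all 9 → value 70, running total 158.00
- option 2 (110/16 per unit): all 16 → value 110, running total 268.00
- option 4 (85/23 per unit): 20 of 23 → value 20×85/23 = 73.9130, running total 341.91
Total 341.91.

341.91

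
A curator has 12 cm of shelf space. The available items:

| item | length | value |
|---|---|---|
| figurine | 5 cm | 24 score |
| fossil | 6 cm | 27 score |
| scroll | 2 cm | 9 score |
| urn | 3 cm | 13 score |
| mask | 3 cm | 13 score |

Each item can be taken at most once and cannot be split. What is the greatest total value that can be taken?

53 score

Check high-value combinations within 12 cm:
- fossil+urn+mask: length 6+3+3=12, value 27+13+13=53
- figurine+fossil: length 5+6=11, value 24+27=51
- figurine+urn+mask: length 5+3+3=11, value 24+13+13=50
Best: 53 score.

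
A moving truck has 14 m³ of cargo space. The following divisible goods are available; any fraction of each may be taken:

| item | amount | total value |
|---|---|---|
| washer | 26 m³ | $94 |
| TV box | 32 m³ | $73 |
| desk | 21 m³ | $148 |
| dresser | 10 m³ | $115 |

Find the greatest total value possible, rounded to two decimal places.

Take in order of value per unit:
- dresser (115/10 per unit): all 10 → value 115, running total 115.00
- desk (148/21 per unit): 4 of 21 → value 4×148/21 = 28.1905, running total 143.19
Total 143.19.

143.19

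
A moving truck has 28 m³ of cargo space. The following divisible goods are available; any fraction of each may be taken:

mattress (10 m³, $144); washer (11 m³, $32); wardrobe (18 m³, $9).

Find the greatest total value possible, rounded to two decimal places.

179.50

Take in order of value per unit:
- mattress (144/10 per unit): all 10 → value 144, running total 144.00
- washer (32/11 per unit): all 11 → value 32, running total 176.00
- wardrobe (9/18 per unit): 7 of 18 → value 7×9/18 = 3.5000, running total 179.50
Total 179.50.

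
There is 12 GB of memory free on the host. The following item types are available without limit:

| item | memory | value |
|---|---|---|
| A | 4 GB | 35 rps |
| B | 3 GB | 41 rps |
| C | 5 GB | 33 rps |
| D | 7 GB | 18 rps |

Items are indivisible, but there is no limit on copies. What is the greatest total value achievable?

Best value-per-unit is B at 41/3, and filling with it alone uses memory 4×3=12. No mix of the others beats 4×41 = 164.

164 rps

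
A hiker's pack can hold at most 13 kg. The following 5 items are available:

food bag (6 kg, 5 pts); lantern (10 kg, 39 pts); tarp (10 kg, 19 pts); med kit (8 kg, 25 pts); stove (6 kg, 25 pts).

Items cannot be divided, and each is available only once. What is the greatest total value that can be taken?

39 pts

Check high-value combinations within 13 kg:
- lantern: weight 10, value 39
- food bag+stove: weight 6+6=12, value 5+25=30
- stove: weight 6, value 25
- med kit: weight 8, value 25
Best: 39 pts.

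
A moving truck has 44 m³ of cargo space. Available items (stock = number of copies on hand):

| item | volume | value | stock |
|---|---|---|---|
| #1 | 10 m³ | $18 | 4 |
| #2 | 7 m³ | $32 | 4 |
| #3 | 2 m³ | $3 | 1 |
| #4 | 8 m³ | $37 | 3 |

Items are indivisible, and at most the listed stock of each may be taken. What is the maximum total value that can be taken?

$202

Best selections within volume 44 and stock limits:
- 4×#2 + 2×#4: volume 44, value 202
- 2×#2 + 1×#3 + 3×#4: volume 40, value 178
Best: $202.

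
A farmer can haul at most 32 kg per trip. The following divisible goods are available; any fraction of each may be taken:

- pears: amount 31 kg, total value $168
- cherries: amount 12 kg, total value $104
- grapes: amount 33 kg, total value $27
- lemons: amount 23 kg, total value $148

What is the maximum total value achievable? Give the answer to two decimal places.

232.70

Take in order of value per unit:
- cherries (104/12 per unit): all 12 → value 104, running total 104.00
- lemons (148/23 per unit): 20 of 23 → value 20×148/23 = 128.6957, running total 232.70
Total 232.70.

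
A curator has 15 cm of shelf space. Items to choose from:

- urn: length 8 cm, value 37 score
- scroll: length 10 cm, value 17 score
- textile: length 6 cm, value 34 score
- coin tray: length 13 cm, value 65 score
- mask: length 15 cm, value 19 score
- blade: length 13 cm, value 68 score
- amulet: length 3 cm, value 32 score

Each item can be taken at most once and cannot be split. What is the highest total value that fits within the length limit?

71 score

Check high-value combinations within 15 cm:
- urn+textile: length 8+6=14, value 37+34=71
- urn+amulet: length 8+3=11, value 37+32=69
- blade: length 13, value 68
Best: 71 score.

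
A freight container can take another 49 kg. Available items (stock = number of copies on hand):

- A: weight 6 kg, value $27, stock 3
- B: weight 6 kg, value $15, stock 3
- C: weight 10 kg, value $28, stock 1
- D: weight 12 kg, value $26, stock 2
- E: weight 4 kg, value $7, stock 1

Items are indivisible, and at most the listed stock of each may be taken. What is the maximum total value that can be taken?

$154

Top feasible selections:
- 3×A + 3×B + 1×C: weight 46, value 154
- 3×A + 3×B + 1×D: weight 48, value 152
- 3×A + 1×B + 1×C + 1×D: weight 46, value 150
- 3×A + 1×B + 2×D: weight 48, value 148
Best: $154.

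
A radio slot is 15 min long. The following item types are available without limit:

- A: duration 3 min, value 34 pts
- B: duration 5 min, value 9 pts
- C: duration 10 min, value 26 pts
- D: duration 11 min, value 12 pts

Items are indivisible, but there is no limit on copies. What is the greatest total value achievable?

Best value-per-unit is A at 34/3, and filling with it alone uses duration 5×3=15. No mix of the others beats 5×34 = 170.

170 pts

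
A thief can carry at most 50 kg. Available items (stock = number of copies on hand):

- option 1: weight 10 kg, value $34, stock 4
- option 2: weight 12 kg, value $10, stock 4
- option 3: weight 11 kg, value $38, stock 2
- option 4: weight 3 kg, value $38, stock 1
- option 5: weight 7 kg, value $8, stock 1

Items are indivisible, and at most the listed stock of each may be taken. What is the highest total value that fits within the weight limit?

Top feasible selections:
- 2×option 1 + 2×option 3 + 1×option 4: weight 45, value 182
- 4×option 1 + 1×option 4 + 1×option 5: weight 50, value 182
- 3×option 1 + 1×option 3 + 1×option 4: weight 44, value 178
- 4×option 1 + 1×option 4: weight 43, value 174
Best: $182.

$182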